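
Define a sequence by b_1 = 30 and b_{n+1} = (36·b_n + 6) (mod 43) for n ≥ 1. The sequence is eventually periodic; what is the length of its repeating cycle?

3

Listing terms: b_1 = 30, b_2 = 11, b_3 = 15, b_4 = 30.
Since b_4 = b_1 = 30, the sequence is periodic with period 3.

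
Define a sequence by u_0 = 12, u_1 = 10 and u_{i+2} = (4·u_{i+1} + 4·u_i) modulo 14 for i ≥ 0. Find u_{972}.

Listing terms: u_0 = 12,  u_1 = 10,  u_2 = 4,  u_3 = 0,  u_4 = 2,  u_5 = 8,  u_6 = 12,  u_7 = 10.
The sequence repeats with period 6.
(972 - 0) mod 6 = 0, so u_{972} = u_0 = 12.

12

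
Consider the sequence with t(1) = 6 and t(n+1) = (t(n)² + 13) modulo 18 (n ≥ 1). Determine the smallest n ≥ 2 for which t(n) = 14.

5

We have t(1) = 6,  t(2) = 13,  t(3) = 2,  t(4) = 17,  t(5) = 14,  t(6) = 11,  t(7) = 8,  t(8) = 5,  t(9) = 2.
Since t(9) = t(3) = 2, the sequence is eventually periodic: after a pre-period of length 2 it cycles with period 6.
The value 14 first appears (with n ≥ 2) at t(5).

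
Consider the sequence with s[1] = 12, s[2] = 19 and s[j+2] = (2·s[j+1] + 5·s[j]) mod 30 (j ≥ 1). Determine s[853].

s[1] = 12,  s[2] = 19,  s[3] = 8,  s[4] = 21,  s[5] = 22,  s[6] = 29,  s[7] = 18,  s[8] = 1,  s[9] = 2,  s[10] = 9,  s[11] = 28,  s[12] = 11,  s[13] = 12,  s[14] = 19.
Since (s[13], s[14]) = (s[1], s[2]) = (12, 19) (two consecutive terms determine the rest), the sequence is periodic with period 12.
(853 - 1) mod 12 = 0, so s[853] = s[1] = 12.

12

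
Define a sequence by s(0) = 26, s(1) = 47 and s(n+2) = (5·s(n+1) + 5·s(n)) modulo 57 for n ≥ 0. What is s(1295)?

29

s(0) = 26, s(1) = 47, s(2) = 23, s(3) = 8, s(4) = 41, s(5) = 17, s(6) = 5, s(7) = 53, s(8) = 5, s(9) = 5, s(10) = 50, s(11) = 47, s(12) = 29, s(13) = 38, s(14) = 50, s(15) = 41, s(16) = 56, s(17) = 29, s(18) = 26, s(19) = 47.
The sequence repeats with period 18.
(1295 - 0) mod 18 = 17, so s(1295) = s(17) = 29.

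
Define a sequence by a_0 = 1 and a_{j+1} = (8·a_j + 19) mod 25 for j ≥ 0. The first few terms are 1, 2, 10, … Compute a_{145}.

7

a_0 = 1,  a_1 = 2,  a_2 = 10,  a_3 = 24,  a_4 = 11,  a_5 = 7,  a_6 = 0,  a_7 = 19,  a_8 = 21,  a_9 = 12,  a_{10} = 15,  a_{11} = 14,  a_{12} = 6,  a_{13} = 17,  a_{14} = 5,  a_{15} = 9,  a_{16} = 16,  a_{17} = 22,  a_{18} = 20,  a_{19} = 4,  a_{20} = 1.
Since a_{20} = a_0 = 1, the sequence is periodic with period 20.
So a_{145} = a_{0 + ((145-0) mod 20)} = a_5 = 7.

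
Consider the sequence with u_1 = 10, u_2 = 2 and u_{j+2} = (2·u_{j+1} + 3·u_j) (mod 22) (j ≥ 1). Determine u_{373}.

12

We have u_1 = 10, u_2 = 2, u_3 = 12, u_4 = 8, u_5 = 8, u_6 = 18, u_7 = 16, u_8 = 20, u_9 = 0, u_{10} = 16, u_{11} = 10, u_{12} = 2.
The sequence repeats with period 10.
So u_{373} = u_{1 + ((373-1) mod 10)} = u_3 = 12.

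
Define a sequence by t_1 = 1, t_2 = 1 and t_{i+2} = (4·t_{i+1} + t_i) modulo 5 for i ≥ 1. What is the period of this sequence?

Computing terms: t_1 = 1,  t_2 = 1,  t_3 = 0,  t_4 = 1,  t_5 = 4,  t_6 = 2,  t_7 = 2,  t_8 = 0,  t_9 = 2,  t_{10} = 3,  t_{11} = 4,  t_{12} = 4,  t_{13} = 0,  t_{14} = 4,  t_{15} = 1,  t_{16} = 3,  t_{17} = 3,  t_{18} = 0,  t_{19} = 3,  t_{20} = 2,  t_{21} = 1,  t_{22} = 1.
The sequence repeats with period 20.

20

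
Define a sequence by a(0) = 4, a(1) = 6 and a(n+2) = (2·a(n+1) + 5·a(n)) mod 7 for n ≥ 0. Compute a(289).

6

Listing terms: a(0) = 4,  a(1) = 6,  a(2) = 4,  a(3) = 3,  a(4) = 5,  a(5) = 4,  a(6) = 5,  a(7) = 2,  a(8) = 1,  a(9) = 5,  a(10) = 1,  a(11) = 6,  a(12) = 3,  a(13) = 1,  a(14) = 3,  a(15) = 4,  a(16) = 2,  a(17) = 3,  a(18) = 2,  a(19) = 5,  a(20) = 6,  a(21) = 2,  a(22) = 6,  a(23) = 1,  a(24) = 4,  a(25) = 6.
The sequence repeats with period 24.
So a(289) = a(0 + ((289-0) mod 24)) = a(1) = 6.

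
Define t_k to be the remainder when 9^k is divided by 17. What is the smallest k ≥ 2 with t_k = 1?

Computing terms: t_1 = 9; t_2 = 13; t_3 = 15; t_4 = 16; t_5 = 8; t_6 = 4; t_7 = 2; t_8 = 1; t_9 = 9.
Since t_9 = t_1 = 9, the sequence is periodic with period 8.
The value 1 first appears (with k ≥ 2) at t_8.

8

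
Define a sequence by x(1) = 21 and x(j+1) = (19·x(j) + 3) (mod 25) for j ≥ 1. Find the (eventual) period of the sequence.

We have x(1) = 21,  x(2) = 2,  x(3) = 16,  x(4) = 7,  x(5) = 11,  x(6) = 12,  x(7) = 6,  x(8) = 17,  x(9) = 1,  x(10) = 22,  x(11) = 21.
Since x(11) = x(1) = 21, the sequence is periodic with period 10.

10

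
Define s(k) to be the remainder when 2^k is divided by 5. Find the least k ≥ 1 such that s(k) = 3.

3

We have s(0) = 1; s(1) = 2; s(2) = 4; s(3) = 3; s(4) = 1.
The sequence repeats with period 4.
The value 3 first appears (with k ≥ 1) at s(3).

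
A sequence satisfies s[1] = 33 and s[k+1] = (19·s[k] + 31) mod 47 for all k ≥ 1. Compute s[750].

Listing terms: s[1] = 33; s[2] = 0; s[3] = 31; s[4] = 9; s[5] = 14; s[6] = 15; s[7] = 34; s[8] = 19; s[9] = 16; s[10] = 6; s[11] = 4; s[12] = 13; s[13] = 43; s[14] = 2; s[15] = 22; s[16] = 26; s[17] = 8; s[18] = 42; s[19] = 30; s[20] = 37; s[21] = 29; s[22] = 18; s[23] = 44; s[24] = 21; s[25] = 7; s[26] = 23; s[27] = 45; s[28] = 40; s[29] = 39; s[30] = 20; s[31] = 35; s[32] = 38; s[33] = 1; s[34] = 3; s[35] = 41; s[36] = 11; s[37] = 5; s[38] = 32; s[39] = 28; s[40] = 46; s[41] = 12; s[42] = 24; s[43] = 17; s[44] = 25; s[45] = 36; s[46] = 10; s[47] = 33.
The sequence repeats with period 46.
So s[750] = s[1 + ((750-1) mod 46)] = s[14] = 2.

2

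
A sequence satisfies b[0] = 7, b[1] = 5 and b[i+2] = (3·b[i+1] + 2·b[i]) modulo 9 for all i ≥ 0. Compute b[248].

7

Listing terms: b[0] = 7; b[1] = 5; b[2] = 2; b[3] = 7; b[4] = 7; b[5] = 8; b[6] = 2; b[7] = 4; b[8] = 7; b[9] = 2; b[10] = 2; b[11] = 1; b[12] = 7; b[13] = 5.
The sequence repeats with period 12.
(248 - 0) mod 12 = 8, so b[248] = b[8] = 7.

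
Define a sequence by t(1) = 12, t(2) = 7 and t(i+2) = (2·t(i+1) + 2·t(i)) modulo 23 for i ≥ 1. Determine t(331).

12

Listing terms: t(1) = 12, t(2) = 7, t(3) = 15, t(4) = 21, t(5) = 3, t(6) = 2, t(7) = 10, t(8) = 1, t(9) = 22, t(10) = 0, t(11) = 21, t(12) = 19, t(13) = 11, t(14) = 14, t(15) = 4, t(16) = 13, t(17) = 11, t(18) = 2, t(19) = 3, t(20) = 10, t(21) = 3, t(22) = 3, t(23) = 12, t(24) = 7.
The sequence repeats with period 22.
(331 - 1) mod 22 = 0, so t(331) = t(1) = 12.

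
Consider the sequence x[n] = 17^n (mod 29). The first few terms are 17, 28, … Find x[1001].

Listing terms: x[1] = 17,  x[2] = 28,  x[3] = 12,  x[4] = 1,  x[5] = 17.
The sequence repeats with period 4.
(1001 - 1) mod 4 = 0, so x[1001] = x[1] = 17.

17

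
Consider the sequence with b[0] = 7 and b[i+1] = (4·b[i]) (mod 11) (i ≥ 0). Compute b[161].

6

b[0] = 7, b[1] = 6, b[2] = 2, b[3] = 8, b[4] = 10, b[5] = 7.
Since b[5] = b[0] = 7, the sequence is periodic with period 5.
(161 - 0) mod 5 = 1, so b[161] = b[1] = 6.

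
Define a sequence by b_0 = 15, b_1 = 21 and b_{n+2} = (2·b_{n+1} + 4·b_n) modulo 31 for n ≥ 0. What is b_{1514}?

We have b_0 = 15, b_1 = 21, b_2 = 9, b_3 = 9, b_4 = 23, b_5 = 20, b_6 = 8, b_7 = 3, b_8 = 7, b_9 = 26, b_{10} = 18, b_{11} = 16, b_{12} = 11, b_{13} = 24, b_{14} = 30, b_{15} = 1, b_{16} = 29, b_{17} = 0, b_{18} = 23, b_{19} = 15, b_{20} = 29, b_{21} = 25, b_{22} = 11, b_{23} = 29, b_{24} = 9, b_{25} = 10, b_{26} = 25, b_{27} = 28, b_{28} = 1, b_{29} = 21, b_{30} = 15, b_{31} = 21.
The sequence repeats with period 30.
So b_{1514} = b_{0 + ((1514-0) mod 30)} = b_{14} = 30.

30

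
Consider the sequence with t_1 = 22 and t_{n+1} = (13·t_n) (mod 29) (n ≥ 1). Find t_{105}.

5

t_1 = 22; t_2 = 25; t_3 = 6; t_4 = 20; t_5 = 28; t_6 = 16; t_7 = 5; t_8 = 7; t_9 = 4; t_{10} = 23; t_{11} = 9; t_{12} = 1; t_{13} = 13; t_{14} = 24; t_{15} = 22.
Since t_{15} = t_1 = 22, the sequence is periodic with period 14.
(105 - 1) mod 14 = 6, so t_{105} = t_7 = 5.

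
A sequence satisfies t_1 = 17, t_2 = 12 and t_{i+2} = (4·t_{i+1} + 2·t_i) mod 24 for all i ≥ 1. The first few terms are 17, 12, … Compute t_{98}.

0

Listing terms: t_1 = 17, t_2 = 12, t_3 = 10, t_4 = 16, t_5 = 12, t_6 = 8, t_7 = 8, t_8 = 0, t_9 = 16, t_{10} = 16, t_{11} = 0, t_{12} = 8, t_{13} = 8.
Since (t_{12}, t_{13}) = (t_6, t_7) = (8, 8) (two consecutive terms determine the rest), the sequence is eventually periodic: after a pre-period of length 5 it cycles with period 6.
For i ≥ 6, t_i depends only on (i - 6) mod 6. (98 - 6) mod 6 = 2, so t_{98} = t_8 = 0.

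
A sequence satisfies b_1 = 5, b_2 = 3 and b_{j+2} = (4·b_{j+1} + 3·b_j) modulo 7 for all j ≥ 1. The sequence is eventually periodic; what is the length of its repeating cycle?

3

Listing terms: b_1 = 5,  b_2 = 3,  b_3 = 6,  b_4 = 5,  b_5 = 3.
Since (b_4, b_5) = (b_1, b_2) = (5, 3) (two consecutive terms determine the rest), the sequence is periodic with period 3.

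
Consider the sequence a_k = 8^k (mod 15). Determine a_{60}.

1

Computing terms: a_1 = 8; a_2 = 4; a_3 = 2; a_4 = 1; a_5 = 8.
Since a_5 = a_1 = 8, the sequence is periodic with period 4.
So a_{60} = a_{1 + ((60-1) mod 4)} = a_4 = 1.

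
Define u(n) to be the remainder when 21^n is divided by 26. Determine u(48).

We have u(0) = 1,  u(1) = 21,  u(2) = 25,  u(3) = 5,  u(4) = 1.
Since u(4) = u(0) = 1, the sequence is periodic with period 4.
So u(48) = u(0 + ((48-0) mod 4)) = u(0) = 1.

1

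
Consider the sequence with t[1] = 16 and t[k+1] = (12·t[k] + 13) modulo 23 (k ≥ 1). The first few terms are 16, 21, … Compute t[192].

t[1] = 16,  t[2] = 21,  t[3] = 12,  t[4] = 19,  t[5] = 11,  t[6] = 7,  t[7] = 5,  t[8] = 4,  t[9] = 15,  t[10] = 9,  t[11] = 6,  t[12] = 16.
The sequence repeats with period 11.
So t[192] = t[1 + ((192-1) mod 11)] = t[5] = 11.

11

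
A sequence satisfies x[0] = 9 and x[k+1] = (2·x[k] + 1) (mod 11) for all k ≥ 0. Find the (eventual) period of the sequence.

Listing terms: x[0] = 9,  x[1] = 8,  x[2] = 6,  x[3] = 2,  x[4] = 5,  x[5] = 0,  x[6] = 1,  x[7] = 3,  x[8] = 7,  x[9] = 4,  x[10] = 9.
The sequence repeats with period 10.

10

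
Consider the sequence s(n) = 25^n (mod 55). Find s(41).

25

s(1) = 25,  s(2) = 20,  s(3) = 5,  s(4) = 15,  s(5) = 45,  s(6) = 25.
Since s(6) = s(1) = 25, the sequence is periodic with period 5.
(41 - 1) mod 5 = 0, so s(41) = s(1) = 25.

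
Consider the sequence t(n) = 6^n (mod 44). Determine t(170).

12

We have t(0) = 1; t(1) = 6; t(2) = 36; t(3) = 40; t(4) = 20; t(5) = 32; t(6) = 16; t(7) = 8; t(8) = 4; t(9) = 24; t(10) = 12; t(11) = 28; t(12) = 36.
Since t(12) = t(2) = 36, the sequence is eventually periodic: after a pre-period of length 2 it cycles with period 10.
For n ≥ 2, t(n) depends only on (n - 2) mod 10. (170 - 2) mod 10 = 8, so t(170) = t(10) = 12.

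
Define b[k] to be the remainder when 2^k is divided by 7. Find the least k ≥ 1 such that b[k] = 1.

3

b[0] = 1; b[1] = 2; b[2] = 4; b[3] = 1.
Since b[3] = b[0] = 1, the sequence is periodic with period 3.
The value 1 next appears (with k ≥ 1) at b[3].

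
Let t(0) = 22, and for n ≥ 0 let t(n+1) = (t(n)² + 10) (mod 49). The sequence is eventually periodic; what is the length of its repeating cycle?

Listing terms: t(0) = 22; t(1) = 4; t(2) = 26; t(3) = 0; t(4) = 10; t(5) = 12; t(6) = 7; t(7) = 10.
Since t(7) = t(4) = 10, the sequence is eventually periodic: after a pre-period of length 4 it cycles with period 3.

3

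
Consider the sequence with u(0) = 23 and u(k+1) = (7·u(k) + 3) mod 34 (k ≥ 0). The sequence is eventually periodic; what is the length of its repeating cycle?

16

Computing terms: u(0) = 23, u(1) = 28, u(2) = 29, u(3) = 2, u(4) = 17, u(5) = 20, u(6) = 7, u(7) = 18, u(8) = 27, u(9) = 22, u(10) = 21, u(11) = 14, u(12) = 33, u(13) = 30, u(14) = 9, u(15) = 32, u(16) = 23.
Since u(16) = u(0) = 23, the sequence is periodic with period 16.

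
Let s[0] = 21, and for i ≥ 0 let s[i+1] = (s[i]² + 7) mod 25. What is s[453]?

13

Computing terms: s[0] = 21,  s[1] = 23,  s[2] = 11,  s[3] = 3,  s[4] = 16,  s[5] = 13,  s[6] = 1,  s[7] = 8,  s[8] = 21.
The sequence repeats with period 8.
So s[453] = s[0 + ((453-0) mod 8)] = s[5] = 13.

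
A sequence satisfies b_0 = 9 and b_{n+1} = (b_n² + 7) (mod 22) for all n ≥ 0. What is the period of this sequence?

Listing terms: b_0 = 9,  b_1 = 0,  b_2 = 7,  b_3 = 12,  b_4 = 19,  b_5 = 16,  b_6 = 21,  b_7 = 8,  b_8 = 5,  b_9 = 10,  b_{10} = 19.
Since b_{10} = b_4 = 19, the sequence is eventually periodic: after a pre-period of length 4 it cycles with period 6.

6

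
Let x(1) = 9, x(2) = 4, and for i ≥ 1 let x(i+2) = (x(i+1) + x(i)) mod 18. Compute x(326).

Listing terms: x(1) = 9, x(2) = 4, x(3) = 13, x(4) = 17, x(5) = 12, x(6) = 11, x(7) = 5, x(8) = 16, x(9) = 3, x(10) = 1, x(11) = 4, x(12) = 5, x(13) = 9, x(14) = 14, x(15) = 5, x(16) = 1, x(17) = 6, x(18) = 7, x(19) = 13, x(20) = 2, x(21) = 15, x(22) = 17, x(23) = 14, x(24) = 13, x(25) = 9, x(26) = 4.
Since (x(25), x(26)) = (x(1), x(2)) = (9, 4) (two consecutive terms determine the rest), the sequence is periodic with period 24.
So x(326) = x(1 + ((326-1) mod 24)) = x(14) = 14.

14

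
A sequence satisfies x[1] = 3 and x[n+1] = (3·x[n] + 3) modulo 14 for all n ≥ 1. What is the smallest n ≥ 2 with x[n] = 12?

2

Computing terms: x[1] = 3; x[2] = 12; x[3] = 11; x[4] = 8; x[5] = 13; x[6] = 0; x[7] = 3.
The sequence repeats with period 6.
The value 12 first appears (with n ≥ 2) at x[2].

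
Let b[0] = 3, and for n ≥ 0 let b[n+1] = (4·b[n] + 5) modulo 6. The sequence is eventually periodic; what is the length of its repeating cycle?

We have b[0] = 3, b[1] = 5, b[2] = 1, b[3] = 3.
The sequence repeats with period 3.

3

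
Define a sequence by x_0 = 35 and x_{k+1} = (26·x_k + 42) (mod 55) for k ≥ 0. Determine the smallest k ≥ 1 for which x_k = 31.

3

Listing terms: x_0 = 35; x_1 = 17; x_2 = 44; x_3 = 31; x_4 = 23; x_5 = 35.
The sequence repeats with period 5.
The value 31 first appears (with k ≥ 1) at x_3.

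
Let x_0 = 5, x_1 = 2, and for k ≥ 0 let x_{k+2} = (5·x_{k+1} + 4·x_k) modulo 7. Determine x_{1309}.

6

x_0 = 5, x_1 = 2, x_2 = 2, x_3 = 4, x_4 = 0, x_5 = 2, x_6 = 3, x_7 = 2, x_8 = 1, x_9 = 6, x_{10} = 6, x_{11} = 5, x_{12} = 0, x_{13} = 6, x_{14} = 2, x_{15} = 6, x_{16} = 3, x_{17} = 4, x_{18} = 4, x_{19} = 1, x_{20} = 0, x_{21} = 4, x_{22} = 6, x_{23} = 4, x_{24} = 2, x_{25} = 5, x_{26} = 5, x_{27} = 3, x_{28} = 0, x_{29} = 5, x_{30} = 4, x_{31} = 5, x_{32} = 6, x_{33} = 1, x_{34} = 1, x_{35} = 2, x_{36} = 0, x_{37} = 1, x_{38} = 5, x_{39} = 1, x_{40} = 4, x_{41} = 3, x_{42} = 3, x_{43} = 6, x_{44} = 0, x_{45} = 3, x_{46} = 1, x_{47} = 3, x_{48} = 5, x_{49} = 2.
Since (x_{48}, x_{49}) = (x_0, x_1) = (5, 2) (two consecutive terms determine the rest), the sequence is periodic with period 48.
So x_{1309} = x_{0 + ((1309-0) mod 48)} = x_{13} = 6.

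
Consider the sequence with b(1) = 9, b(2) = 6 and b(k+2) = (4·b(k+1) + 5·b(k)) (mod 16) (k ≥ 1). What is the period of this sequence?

8

Computing terms: b(1) = 9, b(2) = 6, b(3) = 5, b(4) = 2, b(5) = 1, b(6) = 14, b(7) = 13, b(8) = 10, b(9) = 9, b(10) = 6.
Since (b(9), b(10)) = (b(1), b(2)) = (9, 6) (two consecutive terms determine the rest), the sequence is periodic with period 8.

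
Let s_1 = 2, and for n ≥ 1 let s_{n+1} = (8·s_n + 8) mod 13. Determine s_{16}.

9

Listing terms: s_1 = 2,  s_2 = 11,  s_3 = 5,  s_4 = 9,  s_5 = 2.
Since s_5 = s_1 = 2, the sequence is periodic with period 4.
(16 - 1) mod 4 = 3, so s_{16} = s_4 = 9.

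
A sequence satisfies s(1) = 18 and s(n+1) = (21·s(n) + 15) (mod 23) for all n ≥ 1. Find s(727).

18

We have s(1) = 18; s(2) = 2; s(3) = 11; s(4) = 16; s(5) = 6; s(6) = 3; s(7) = 9; s(8) = 20; s(9) = 21; s(10) = 19; s(11) = 0; s(12) = 15; s(13) = 8; s(14) = 22; s(15) = 17; s(16) = 4; s(17) = 7; s(18) = 1; s(19) = 13; s(20) = 12; s(21) = 14; s(22) = 10; s(23) = 18.
Since s(23) = s(1) = 18, the sequence is periodic with period 22.
So s(727) = s(1 + ((727-1) mod 22)) = s(1) = 18.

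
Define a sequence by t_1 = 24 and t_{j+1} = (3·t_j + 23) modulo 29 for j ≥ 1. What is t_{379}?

11

t_1 = 24, t_2 = 8, t_3 = 18, t_4 = 19, t_5 = 22, t_6 = 2, t_7 = 0, t_8 = 23, t_9 = 5, t_{10} = 9, t_{11} = 21, t_{12} = 28, t_{13} = 20, t_{14} = 25, t_{15} = 11, t_{16} = 27, t_{17} = 17, t_{18} = 16, t_{19} = 13, t_{20} = 4, t_{21} = 6, t_{22} = 12, t_{23} = 1, t_{24} = 26, t_{25} = 14, t_{26} = 7, t_{27} = 15, t_{28} = 10, t_{29} = 24.
Since t_{29} = t_1 = 24, the sequence is periodic with period 28.
So t_{379} = t_{1 + ((379-1) mod 28)} = t_{15} = 11.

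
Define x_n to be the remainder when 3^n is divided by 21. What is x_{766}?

18

Computing terms: x_1 = 3; x_2 = 9; x_3 = 6; x_4 = 18; x_5 = 12; x_6 = 15; x_7 = 3.
The sequence repeats with period 6.
(766 - 1) mod 6 = 3, so x_{766} = x_4 = 18.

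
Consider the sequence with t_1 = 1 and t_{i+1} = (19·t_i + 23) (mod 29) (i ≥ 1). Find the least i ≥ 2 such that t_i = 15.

Computing terms: t_1 = 1; t_2 = 13; t_3 = 9; t_4 = 20; t_5 = 26; t_6 = 24; t_7 = 15; t_8 = 18; t_9 = 17; t_{10} = 27; t_{11} = 14; t_{12} = 28; t_{13} = 4; t_{14} = 12; t_{15} = 19; t_{16} = 7; t_{17} = 11; t_{18} = 0; t_{19} = 23; t_{20} = 25; t_{21} = 5; t_{22} = 2; t_{23} = 3; t_{24} = 22; t_{25} = 6; t_{26} = 21; t_{27} = 16; t_{28} = 8; t_{29} = 1.
The sequence repeats with period 28.
The value 15 first appears (with i ≥ 2) at t_7.

7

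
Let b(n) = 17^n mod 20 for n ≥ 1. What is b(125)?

Listing terms: b(1) = 17, b(2) = 9, b(3) = 13, b(4) = 1, b(5) = 17.
Since b(5) = b(1) = 17, the sequence is periodic with period 4.
(125 - 1) mod 4 = 0, so b(125) = b(1) = 17.

17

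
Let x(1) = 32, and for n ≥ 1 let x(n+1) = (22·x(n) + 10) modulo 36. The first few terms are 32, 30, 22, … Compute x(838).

Computing terms: x(1) = 32, x(2) = 30, x(3) = 22, x(4) = 26, x(5) = 6, x(6) = 34, x(7) = 2, x(8) = 18, x(9) = 10, x(10) = 14, x(11) = 30.
Since x(11) = x(2) = 30, the sequence is eventually periodic: after a pre-period of length 1 it cycles with period 9.
For n ≥ 2, x(n) depends only on (n - 2) mod 9. (838 - 2) mod 9 = 8, so x(838) = x(10) = 14.

14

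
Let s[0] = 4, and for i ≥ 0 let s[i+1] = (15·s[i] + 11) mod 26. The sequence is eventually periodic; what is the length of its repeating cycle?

Computing terms: s[0] = 4, s[1] = 19, s[2] = 10, s[3] = 5, s[4] = 8, s[5] = 1, s[6] = 0, s[7] = 11, s[8] = 20, s[9] = 25, s[10] = 22, s[11] = 3, s[12] = 4.
The sequence repeats with period 12.

12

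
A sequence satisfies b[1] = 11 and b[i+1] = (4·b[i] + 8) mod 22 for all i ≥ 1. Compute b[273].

Computing terms: b[1] = 11, b[2] = 8, b[3] = 18, b[4] = 14, b[5] = 20, b[6] = 0, b[7] = 8.
Since b[7] = b[2] = 8, the sequence is eventually periodic: after a pre-period of length 1 it cycles with period 5.
For i ≥ 2, b[i] depends only on (i - 2) mod 5. (273 - 2) mod 5 = 1, so b[273] = b[3] = 18.

18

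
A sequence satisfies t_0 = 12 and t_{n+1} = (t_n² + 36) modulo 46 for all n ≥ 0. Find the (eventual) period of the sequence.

5

We have t_0 = 12, t_1 = 42, t_2 = 6, t_3 = 26, t_4 = 22, t_5 = 14, t_6 = 2, t_7 = 40, t_8 = 26.
Since t_8 = t_3 = 26, the sequence is eventually periodic: after a pre-period of length 3 it cycles with period 5.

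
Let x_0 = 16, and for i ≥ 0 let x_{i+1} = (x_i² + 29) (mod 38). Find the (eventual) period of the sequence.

14

Computing terms: x_0 = 16, x_1 = 19, x_2 = 10, x_3 = 15, x_4 = 26, x_5 = 21, x_6 = 14, x_7 = 35, x_8 = 0, x_9 = 29, x_{10} = 34, x_{11} = 7, x_{12} = 2, x_{13} = 33, x_{14} = 16.
The sequence repeats with period 14.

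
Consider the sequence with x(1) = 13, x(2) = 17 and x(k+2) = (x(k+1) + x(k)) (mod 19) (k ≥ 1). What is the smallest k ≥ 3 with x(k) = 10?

6

x(1) = 13, x(2) = 17, x(3) = 11, x(4) = 9, x(5) = 1, x(6) = 10, x(7) = 11, x(8) = 2, x(9) = 13, x(10) = 15, x(11) = 9, x(12) = 5, x(13) = 14, x(14) = 0, x(15) = 14, x(16) = 14, x(17) = 9, x(18) = 4, x(19) = 13, x(20) = 17.
Since (x(19), x(20)) = (x(1), x(2)) = (13, 17) (two consecutive terms determine the rest), the sequence is periodic with period 18.
The value 10 first appears (with k ≥ 3) at x(6).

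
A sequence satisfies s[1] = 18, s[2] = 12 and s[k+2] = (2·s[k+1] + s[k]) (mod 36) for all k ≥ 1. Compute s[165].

Computing terms: s[1] = 18, s[2] = 12, s[3] = 6, s[4] = 24, s[5] = 18, s[6] = 24, s[7] = 30, s[8] = 12, s[9] = 18, s[10] = 12.
Since (s[9], s[10]) = (s[1], s[2]) = (18, 12) (two consecutive terms determine the rest), the sequence is periodic with period 8.
So s[165] = s[1 + ((165-1) mod 8)] = s[5] = 18.

18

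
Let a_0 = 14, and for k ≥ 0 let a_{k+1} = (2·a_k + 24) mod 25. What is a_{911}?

a_0 = 14; a_1 = 2; a_2 = 3; a_3 = 5; a_4 = 9; a_5 = 17; a_6 = 8; a_7 = 15; a_8 = 4; a_9 = 7; a_{10} = 13; a_{11} = 0; a_{12} = 24; a_{13} = 22; a_{14} = 18; a_{15} = 10; a_{16} = 19; a_{17} = 12; a_{18} = 23; a_{19} = 20; a_{20} = 14.
The sequence repeats with period 20.
So a_{911} = a_{0 + ((911-0) mod 20)} = a_{11} = 0.

0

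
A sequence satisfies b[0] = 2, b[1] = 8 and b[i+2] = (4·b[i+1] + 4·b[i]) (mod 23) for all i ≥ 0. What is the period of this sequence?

Listing terms: b[0] = 2,  b[1] = 8,  b[2] = 17,  b[3] = 8,  b[4] = 8,  b[5] = 18,  b[6] = 12,  b[7] = 5,  b[8] = 22,  b[9] = 16,  b[10] = 14,  b[11] = 5,  b[12] = 7,  b[13] = 2,  b[14] = 13,  b[15] = 14,  b[16] = 16,  b[17] = 5,  b[18] = 15,  b[19] = 11,  b[20] = 12,  b[21] = 0,  b[22] = 2,  b[23] = 8.
The sequence repeats with period 22.

22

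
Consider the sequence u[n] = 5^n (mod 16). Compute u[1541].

We have u[0] = 1; u[1] = 5; u[2] = 9; u[3] = 13; u[4] = 1.
Since u[4] = u[0] = 1, the sequence is periodic with period 4.
So u[1541] = u[0 + ((1541-0) mod 4)] = u[1] = 5.

5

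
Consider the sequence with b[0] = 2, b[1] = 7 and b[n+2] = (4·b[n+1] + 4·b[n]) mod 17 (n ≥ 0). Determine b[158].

5

We have b[0] = 2,  b[1] = 7,  b[2] = 2,  b[3] = 2,  b[4] = 16,  b[5] = 4,  b[6] = 12,  b[7] = 13,  b[8] = 15,  b[9] = 10,  b[10] = 15,  b[11] = 15,  b[12] = 1,  b[13] = 13,  b[14] = 5,  b[15] = 4,  b[16] = 2,  b[17] = 7.
The sequence repeats with period 16.
(158 - 0) mod 16 = 14, so b[158] = b[14] = 5.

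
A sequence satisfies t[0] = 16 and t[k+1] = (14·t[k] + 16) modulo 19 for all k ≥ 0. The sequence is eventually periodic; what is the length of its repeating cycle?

Listing terms: t[0] = 16, t[1] = 12, t[2] = 13, t[3] = 8, t[4] = 14, t[5] = 3, t[6] = 1, t[7] = 11, t[8] = 18, t[9] = 2, t[10] = 6, t[11] = 5, t[12] = 10, t[13] = 4, t[14] = 15, t[15] = 17, t[16] = 7, t[17] = 0, t[18] = 16.
Since t[18] = t[0] = 16, the sequence is periodic with period 18.

18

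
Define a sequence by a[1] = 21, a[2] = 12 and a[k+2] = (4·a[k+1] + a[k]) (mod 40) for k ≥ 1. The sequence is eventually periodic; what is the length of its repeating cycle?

4

a[1] = 21; a[2] = 12; a[3] = 29; a[4] = 8; a[5] = 21; a[6] = 12.
The sequence repeats with period 4.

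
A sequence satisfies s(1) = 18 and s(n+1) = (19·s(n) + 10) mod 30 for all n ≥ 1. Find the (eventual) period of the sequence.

6

We have s(1) = 18; s(2) = 22; s(3) = 8; s(4) = 12; s(5) = 28; s(6) = 2; s(7) = 18.
Since s(7) = s(1) = 18, the sequence is periodic with period 6.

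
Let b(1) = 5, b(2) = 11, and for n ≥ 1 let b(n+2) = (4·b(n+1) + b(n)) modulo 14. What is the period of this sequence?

16

We have b(1) = 5, b(2) = 11, b(3) = 7, b(4) = 11, b(5) = 9, b(6) = 5, b(7) = 1, b(8) = 9, b(9) = 9, b(10) = 3, b(11) = 7, b(12) = 3, b(13) = 5, b(14) = 9, b(15) = 13, b(16) = 5, b(17) = 5, b(18) = 11.
The sequence repeats with period 16.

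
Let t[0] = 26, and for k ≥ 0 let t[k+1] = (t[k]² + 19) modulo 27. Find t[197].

t[0] = 26,  t[1] = 20,  t[2] = 14,  t[3] = 26.
Since t[3] = t[0] = 26, the sequence is periodic with period 3.
(197 - 0) mod 3 = 2, so t[197] = t[2] = 14.

14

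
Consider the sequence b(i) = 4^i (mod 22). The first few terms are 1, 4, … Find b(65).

b(0) = 1,  b(1) = 4,  b(2) = 16,  b(3) = 20,  b(4) = 14,  b(5) = 12,  b(6) = 4.
Since b(6) = b(1) = 4, the sequence is eventually periodic: after a pre-period of length 1 it cycles with period 5.
For i ≥ 1, b(i) depends only on (i - 1) mod 5. (65 - 1) mod 5 = 4, so b(65) = b(5) = 12.

12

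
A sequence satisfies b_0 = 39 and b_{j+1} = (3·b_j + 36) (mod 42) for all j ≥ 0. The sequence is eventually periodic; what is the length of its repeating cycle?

Listing terms: b_0 = 39,  b_1 = 27,  b_2 = 33,  b_3 = 9,  b_4 = 21,  b_5 = 15,  b_6 = 39.
The sequence repeats with period 6.

6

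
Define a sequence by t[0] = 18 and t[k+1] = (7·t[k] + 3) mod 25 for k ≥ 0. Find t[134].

6

Listing terms: t[0] = 18,  t[1] = 4,  t[2] = 6,  t[3] = 20,  t[4] = 18.
The sequence repeats with period 4.
(134 - 0) mod 4 = 2, so t[134] = t[2] = 6.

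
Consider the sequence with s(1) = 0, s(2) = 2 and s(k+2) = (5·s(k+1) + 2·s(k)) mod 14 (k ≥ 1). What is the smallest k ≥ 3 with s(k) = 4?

6

Listing terms: s(1) = 0,  s(2) = 2,  s(3) = 10,  s(4) = 12,  s(5) = 10,  s(6) = 4,  s(7) = 12,  s(8) = 12,  s(9) = 0,  s(10) = 10,  s(11) = 8,  s(12) = 4,  s(13) = 8,  s(14) = 6,  s(15) = 4,  s(16) = 4,  s(17) = 0,  s(18) = 8,  s(19) = 12,  s(20) = 6,  s(21) = 12,  s(22) = 2,  s(23) = 6,  s(24) = 6,  s(25) = 0,  s(26) = 12,  s(27) = 4,  s(28) = 2,  s(29) = 4,  s(30) = 10,  s(31) = 2,  s(32) = 2,  s(33) = 0,  s(34) = 4,  s(35) = 6,  s(36) = 10,  s(37) = 6,  s(38) = 8,  s(39) = 10,  s(40) = 10,  s(41) = 0,  s(42) = 6,  s(43) = 2,  s(44) = 8,  s(45) = 2,  s(46) = 12,  s(47) = 8,  s(48) = 8,  s(49) = 0,  s(50) = 2.
The sequence repeats with period 48.
The value 4 first appears (with k ≥ 3) at s(6).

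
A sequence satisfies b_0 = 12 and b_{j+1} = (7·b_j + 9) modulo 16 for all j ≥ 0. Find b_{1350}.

4

We have b_0 = 12; b_1 = 13; b_2 = 4; b_3 = 5; b_4 = 12.
Since b_4 = b_0 = 12, the sequence is periodic with period 4.
(1350 - 0) mod 4 = 2, so b_{1350} = b_2 = 4.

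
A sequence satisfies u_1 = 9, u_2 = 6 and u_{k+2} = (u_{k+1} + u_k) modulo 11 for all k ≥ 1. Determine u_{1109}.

1

We have u_1 = 9; u_2 = 6; u_3 = 4; u_4 = 10; u_5 = 3; u_6 = 2; u_7 = 5; u_8 = 7; u_9 = 1; u_{10} = 8; u_{11} = 9; u_{12} = 6.
The sequence repeats with period 10.
(1109 - 1) mod 10 = 8, so u_{1109} = u_9 = 1.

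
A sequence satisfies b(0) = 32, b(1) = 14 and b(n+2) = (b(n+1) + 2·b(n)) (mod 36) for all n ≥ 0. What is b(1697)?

b(0) = 32,  b(1) = 14,  b(2) = 6,  b(3) = 34,  b(4) = 10,  b(5) = 6,  b(6) = 26,  b(7) = 2,  b(8) = 18,  b(9) = 22,  b(10) = 22,  b(11) = 30,  b(12) = 2,  b(13) = 26,  b(14) = 30,  b(15) = 10,  b(16) = 34,  b(17) = 18,  b(18) = 14,  b(19) = 14,  b(20) = 6.
Since (b(19), b(20)) = (b(1), b(2)) = (14, 6) (two consecutive terms determine the rest), the sequence is eventually periodic: after a pre-period of length 1 it cycles with period 18.
For n ≥ 1, b(n) depends only on (n - 1) mod 18. (1697 - 1) mod 18 = 4, so b(1697) = b(5) = 6.

6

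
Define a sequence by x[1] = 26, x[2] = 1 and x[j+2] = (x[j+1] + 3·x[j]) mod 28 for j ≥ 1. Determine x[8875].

Computing terms: x[1] = 26; x[2] = 1; x[3] = 23; x[4] = 26; x[5] = 11; x[6] = 5; x[7] = 10; x[8] = 25; x[9] = 27; x[10] = 18; x[11] = 15; x[12] = 13; x[13] = 2; x[14] = 13; x[15] = 19; x[16] = 2; x[17] = 3; x[18] = 9; x[19] = 18; x[20] = 17; x[21] = 15; x[22] = 10; x[23] = 27; x[24] = 1; x[25] = 26; x[26] = 1.
The sequence repeats with period 24.
(8875 - 1) mod 24 = 18, so x[8875] = x[19] = 18.

18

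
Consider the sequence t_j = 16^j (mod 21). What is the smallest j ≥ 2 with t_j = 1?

3

Listing terms: t_1 = 16; t_2 = 4; t_3 = 1; t_4 = 16.
The sequence repeats with period 3.
The value 1 first appears (with j ≥ 2) at t_3.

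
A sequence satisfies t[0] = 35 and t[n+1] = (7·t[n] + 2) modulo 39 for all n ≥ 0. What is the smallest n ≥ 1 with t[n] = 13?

1

t[0] = 35,  t[1] = 13,  t[2] = 15,  t[3] = 29,  t[4] = 10,  t[5] = 33,  t[6] = 38,  t[7] = 34,  t[8] = 6,  t[9] = 5,  t[10] = 37,  t[11] = 27,  t[12] = 35.
Since t[12] = t[0] = 35, the sequence is periodic with period 12.
The value 13 first appears (with n ≥ 1) at t[1].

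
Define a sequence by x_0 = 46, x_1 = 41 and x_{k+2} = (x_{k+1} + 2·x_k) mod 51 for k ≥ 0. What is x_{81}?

41

x_0 = 46,  x_1 = 41,  x_2 = 31,  x_3 = 11,  x_4 = 22,  x_5 = 44,  x_6 = 37,  x_7 = 23,  x_8 = 46,  x_9 = 41.
The sequence repeats with period 8.
So x_{81} = x_{0 + ((81-0) mod 8)} = x_1 = 41.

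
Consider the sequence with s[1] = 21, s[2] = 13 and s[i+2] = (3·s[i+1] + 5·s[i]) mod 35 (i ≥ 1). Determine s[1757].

We have s[1] = 21; s[2] = 13; s[3] = 4; s[4] = 7; s[5] = 6; s[6] = 18; s[7] = 14; s[8] = 27; s[9] = 11; s[10] = 28; s[11] = 34; s[12] = 32; s[13] = 21; s[14] = 13.
Since (s[13], s[14]) = (s[1], s[2]) = (21, 13) (two consecutive terms determine the rest), the sequence is periodic with period 12.
(1757 - 1) mod 12 = 4, so s[1757] = s[5] = 6.

6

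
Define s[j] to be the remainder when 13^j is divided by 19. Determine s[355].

Computing terms: s[0] = 1, s[1] = 13, s[2] = 17, s[3] = 12, s[4] = 4, s[5] = 14, s[6] = 11, s[7] = 10, s[8] = 16, s[9] = 18, s[10] = 6, s[11] = 2, s[12] = 7, s[13] = 15, s[14] = 5, s[15] = 8, s[16] = 9, s[17] = 3, s[18] = 1.
The sequence repeats with period 18.
(355 - 0) mod 18 = 13, so s[355] = s[13] = 15.

15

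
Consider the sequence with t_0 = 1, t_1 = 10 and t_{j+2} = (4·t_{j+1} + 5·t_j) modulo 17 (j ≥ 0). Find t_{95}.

We have t_0 = 1; t_1 = 10; t_2 = 11; t_3 = 9; t_4 = 6; t_5 = 1; t_6 = 0; t_7 = 5; t_8 = 3; t_9 = 3; t_{10} = 10; t_{11} = 4; t_{12} = 15; t_{13} = 12; t_{14} = 4; t_{15} = 8; t_{16} = 1; t_{17} = 10.
The sequence repeats with period 16.
So t_{95} = t_{0 + ((95-0) mod 16)} = t_{15} = 8.

8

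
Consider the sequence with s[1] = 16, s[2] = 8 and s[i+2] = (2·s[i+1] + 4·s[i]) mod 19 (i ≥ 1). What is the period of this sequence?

18

Listing terms: s[1] = 16; s[2] = 8; s[3] = 4; s[4] = 2; s[5] = 1; s[6] = 10; s[7] = 5; s[8] = 12; s[9] = 6; s[10] = 3; s[11] = 11; s[12] = 15; s[13] = 17; s[14] = 18; s[15] = 9; s[16] = 14; s[17] = 7; s[18] = 13; s[19] = 16; s[20] = 8.
Since (s[19], s[20]) = (s[1], s[2]) = (16, 8) (two consecutive terms determine the rest), the sequence is periodic with period 18.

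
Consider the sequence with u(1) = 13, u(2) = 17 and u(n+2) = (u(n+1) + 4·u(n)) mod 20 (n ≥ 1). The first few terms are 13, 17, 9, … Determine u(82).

Listing terms: u(1) = 13, u(2) = 17, u(3) = 9, u(4) = 17, u(5) = 13, u(6) = 1, u(7) = 13, u(8) = 17.
Since (u(7), u(8)) = (u(1), u(2)) = (13, 17) (two consecutive terms determine the rest), the sequence is periodic with period 6.
(82 - 1) mod 6 = 3, so u(82) = u(4) = 17.

17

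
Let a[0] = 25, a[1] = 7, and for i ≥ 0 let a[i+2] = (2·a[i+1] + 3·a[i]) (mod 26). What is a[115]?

7

a[0] = 25,  a[1] = 7,  a[2] = 11,  a[3] = 17,  a[4] = 15,  a[5] = 3,  a[6] = 25,  a[7] = 7.
The sequence repeats with period 6.
So a[115] = a[0 + ((115-0) mod 6)] = a[1] = 7.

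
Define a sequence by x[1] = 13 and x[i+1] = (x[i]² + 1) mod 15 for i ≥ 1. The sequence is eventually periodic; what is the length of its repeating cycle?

3

We have x[1] = 13,  x[2] = 5,  x[3] = 11,  x[4] = 2,  x[5] = 5.
Since x[5] = x[2] = 5, the sequence is eventually periodic: after a pre-period of length 1 it cycles with period 3.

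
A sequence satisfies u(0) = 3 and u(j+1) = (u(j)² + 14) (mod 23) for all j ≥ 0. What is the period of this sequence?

3

We have u(0) = 3; u(1) = 0; u(2) = 14; u(3) = 3.
Since u(3) = u(0) = 3, the sequence is periodic with period 3.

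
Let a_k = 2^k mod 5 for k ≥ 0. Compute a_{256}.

Listing terms: a_0 = 1; a_1 = 2; a_2 = 4; a_3 = 3; a_4 = 1.
The sequence repeats with period 4.
(256 - 0) mod 4 = 0, so a_{256} = a_0 = 1.

1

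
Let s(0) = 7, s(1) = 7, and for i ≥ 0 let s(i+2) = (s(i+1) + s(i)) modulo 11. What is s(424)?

2

s(0) = 7, s(1) = 7, s(2) = 3, s(3) = 10, s(4) = 2, s(5) = 1, s(6) = 3, s(7) = 4, s(8) = 7, s(9) = 0, s(10) = 7, s(11) = 7.
The sequence repeats with period 10.
So s(424) = s(0 + ((424-0) mod 10)) = s(4) = 2.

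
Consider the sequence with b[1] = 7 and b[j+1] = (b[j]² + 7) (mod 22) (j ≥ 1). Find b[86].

b[1] = 7, b[2] = 12, b[3] = 19, b[4] = 16, b[5] = 21, b[6] = 8, b[7] = 5, b[8] = 10, b[9] = 19.
Since b[9] = b[3] = 19, the sequence is eventually periodic: after a pre-period of length 2 it cycles with period 6.
For j ≥ 3, b[j] depends only on (j - 3) mod 6. (86 - 3) mod 6 = 5, so b[86] = b[8] = 10.

10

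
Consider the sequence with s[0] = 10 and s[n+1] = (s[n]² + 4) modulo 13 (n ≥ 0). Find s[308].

Computing terms: s[0] = 10,  s[1] = 0,  s[2] = 4,  s[3] = 7,  s[4] = 1,  s[5] = 5,  s[6] = 3,  s[7] = 0.
Since s[7] = s[1] = 0, the sequence is eventually periodic: after a pre-period of length 1 it cycles with period 6.
For n ≥ 1, s[n] depends only on (n - 1) mod 6. (308 - 1) mod 6 = 1, so s[308] = s[2] = 4.

4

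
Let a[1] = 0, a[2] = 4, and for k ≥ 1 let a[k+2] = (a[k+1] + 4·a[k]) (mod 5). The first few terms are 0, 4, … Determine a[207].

Computing terms: a[1] = 0, a[2] = 4, a[3] = 4, a[4] = 0, a[5] = 1, a[6] = 1, a[7] = 0, a[8] = 4.
Since (a[7], a[8]) = (a[1], a[2]) = (0, 4) (two consecutive terms determine the rest), the sequence is periodic with period 6.
So a[207] = a[1 + ((207-1) mod 6)] = a[3] = 4.

4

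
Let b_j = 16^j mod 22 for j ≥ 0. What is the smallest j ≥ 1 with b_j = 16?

1

b_0 = 1; b_1 = 16; b_2 = 14; b_3 = 4; b_4 = 20; b_5 = 12; b_6 = 16.
Since b_6 = b_1 = 16, the sequence is eventually periodic: after a pre-period of length 1 it cycles with period 5.
The value 16 first appears (with j ≥ 1) at b_1.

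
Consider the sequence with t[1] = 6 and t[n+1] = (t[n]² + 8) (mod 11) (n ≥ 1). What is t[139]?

Listing terms: t[1] = 6, t[2] = 0, t[3] = 8, t[4] = 6.
Since t[4] = t[1] = 6, the sequence is periodic with period 3.
So t[139] = t[1 + ((139-1) mod 3)] = t[1] = 6.

6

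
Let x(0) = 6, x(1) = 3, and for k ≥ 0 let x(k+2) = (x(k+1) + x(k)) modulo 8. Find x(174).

6

Computing terms: x(0) = 6,  x(1) = 3,  x(2) = 1,  x(3) = 4,  x(4) = 5,  x(5) = 1,  x(6) = 6,  x(7) = 7,  x(8) = 5,  x(9) = 4,  x(10) = 1,  x(11) = 5,  x(12) = 6,  x(13) = 3.
Since (x(12), x(13)) = (x(0), x(1)) = (6, 3) (two consecutive terms determine the rest), the sequence is periodic with period 12.
So x(174) = x(0 + ((174-0) mod 12)) = x(6) = 6.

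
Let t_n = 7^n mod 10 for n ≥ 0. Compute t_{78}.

9

t_0 = 1,  t_1 = 7,  t_2 = 9,  t_3 = 3,  t_4 = 1.
The sequence repeats with period 4.
So t_{78} = t_{0 + ((78-0) mod 4)} = t_2 = 9.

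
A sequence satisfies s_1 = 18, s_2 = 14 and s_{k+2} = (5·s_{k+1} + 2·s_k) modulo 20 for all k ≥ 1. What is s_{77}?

We have s_1 = 18, s_2 = 14, s_3 = 6, s_4 = 18, s_5 = 2, s_6 = 6, s_7 = 14, s_8 = 2, s_9 = 18, s_{10} = 14.
The sequence repeats with period 8.
So s_{77} = s_{1 + ((77-1) mod 8)} = s_5 = 2.

2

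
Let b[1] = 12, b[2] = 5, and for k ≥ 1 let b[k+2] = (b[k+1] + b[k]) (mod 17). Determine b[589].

3

Listing terms: b[1] = 12,  b[2] = 5,  b[3] = 0,  b[4] = 5,  b[5] = 5,  b[6] = 10,  b[7] = 15,  b[8] = 8,  b[9] = 6,  b[10] = 14,  b[11] = 3,  b[12] = 0,  b[13] = 3,  b[14] = 3,  b[15] = 6,  b[16] = 9,  b[17] = 15,  b[18] = 7,  b[19] = 5,  b[20] = 12,  b[21] = 0,  b[22] = 12,  b[23] = 12,  b[24] = 7,  b[25] = 2,  b[26] = 9,  b[27] = 11,  b[28] = 3,  b[29] = 14,  b[30] = 0,  b[31] = 14,  b[32] = 14,  b[33] = 11,  b[34] = 8,  b[35] = 2,  b[36] = 10,  b[37] = 12,  b[38] = 5.
The sequence repeats with period 36.
(589 - 1) mod 36 = 12, so b[589] = b[13] = 3.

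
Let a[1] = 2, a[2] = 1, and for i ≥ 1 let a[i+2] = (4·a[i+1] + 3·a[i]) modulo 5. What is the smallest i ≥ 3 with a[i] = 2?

5

Computing terms: a[1] = 2; a[2] = 1; a[3] = 0; a[4] = 3; a[5] = 2; a[6] = 2; a[7] = 4; a[8] = 2; a[9] = 0; a[10] = 1; a[11] = 4; a[12] = 4; a[13] = 3; a[14] = 4; a[15] = 0; a[16] = 2; a[17] = 3; a[18] = 3; a[19] = 1; a[20] = 3; a[21] = 0; a[22] = 4; a[23] = 1; a[24] = 1; a[25] = 2; a[26] = 1.
The sequence repeats with period 24.
The value 2 first appears (with i ≥ 3) at a[5].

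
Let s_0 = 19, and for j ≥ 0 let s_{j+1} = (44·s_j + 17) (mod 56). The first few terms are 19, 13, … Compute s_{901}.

13

s_0 = 19, s_1 = 13, s_2 = 29, s_3 = 5, s_4 = 13.
Since s_4 = s_1 = 13, the sequence is eventually periodic: after a pre-period of length 1 it cycles with period 3.
For j ≥ 1, s_j depends only on (j - 1) mod 3. (901 - 1) mod 3 = 0, so s_{901} = s_1 = 13.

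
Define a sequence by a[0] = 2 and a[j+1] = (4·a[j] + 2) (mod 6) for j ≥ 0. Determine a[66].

We have a[0] = 2; a[1] = 4; a[2] = 0; a[3] = 2.
The sequence repeats with period 3.
(66 - 0) mod 3 = 0, so a[66] = a[0] = 2.

2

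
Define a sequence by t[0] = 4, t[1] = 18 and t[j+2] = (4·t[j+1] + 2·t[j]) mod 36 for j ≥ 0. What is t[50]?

8

Listing terms: t[0] = 4,  t[1] = 18,  t[2] = 8,  t[3] = 32,  t[4] = 0,  t[5] = 28,  t[6] = 4,  t[7] = 0,  t[8] = 8,  t[9] = 32.
Since (t[8], t[9]) = (t[2], t[3]) = (8, 32) (two consecutive terms determine the rest), the sequence is eventually periodic: after a pre-period of length 2 it cycles with period 6.
For j ≥ 2, t[j] depends only on (j - 2) mod 6. (50 - 2) mod 6 = 0, so t[50] = t[2] = 8.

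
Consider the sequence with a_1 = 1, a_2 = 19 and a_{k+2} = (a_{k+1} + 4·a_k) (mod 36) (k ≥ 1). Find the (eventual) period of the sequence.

Listing terms: a_1 = 1; a_2 = 19; a_3 = 23; a_4 = 27; a_5 = 11; a_6 = 11; a_7 = 19; a_8 = 27; a_9 = 31; a_{10} = 31; a_{11} = 11; a_{12} = 27; a_{13} = 35; a_{14} = 35; a_{15} = 31; a_{16} = 27; a_{17} = 7; a_{18} = 7; a_{19} = 35; a_{20} = 27; a_{21} = 23; a_{22} = 23; a_{23} = 7; a_{24} = 27; a_{25} = 19; a_{26} = 19; a_{27} = 23.
Since (a_{26}, a_{27}) = (a_2, a_3) = (19, 23) (two consecutive terms determine the rest), the sequence is eventually periodic: after a pre-period of length 1 it cycles with period 24.

24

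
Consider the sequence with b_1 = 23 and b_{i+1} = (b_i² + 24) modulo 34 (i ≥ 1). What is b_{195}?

Listing terms: b_1 = 23,  b_2 = 9,  b_3 = 3,  b_4 = 33,  b_5 = 25,  b_6 = 3.
Since b_6 = b_3 = 3, the sequence is eventually periodic: after a pre-period of length 2 it cycles with period 3.
For i ≥ 3, b_i depends only on (i - 3) mod 3. (195 - 3) mod 3 = 0, so b_{195} = b_3 = 3.

3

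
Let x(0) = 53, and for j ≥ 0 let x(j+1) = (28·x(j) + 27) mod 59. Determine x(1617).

41

Computing terms: x(0) = 53, x(1) = 36, x(2) = 32, x(3) = 38, x(4) = 29, x(5) = 13, x(6) = 37, x(7) = 1, x(8) = 55, x(9) = 33, x(10) = 7, x(11) = 46, x(12) = 17, x(13) = 31, x(14) = 10, x(15) = 12, x(16) = 9, x(17) = 43, x(18) = 51, x(19) = 39, x(20) = 57, x(21) = 30, x(22) = 41, x(23) = 54, x(24) = 5, x(25) = 49, x(26) = 42, x(27) = 23, x(28) = 22, x(29) = 53.
Since x(29) = x(0) = 53, the sequence is periodic with period 29.
(1617 - 0) mod 29 = 22, so x(1617) = x(22) = 41.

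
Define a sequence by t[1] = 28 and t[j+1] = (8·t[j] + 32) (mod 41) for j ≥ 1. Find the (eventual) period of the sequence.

t[1] = 28; t[2] = 10; t[3] = 30; t[4] = 26; t[5] = 35; t[6] = 25; t[7] = 27; t[8] = 2; t[9] = 7; t[10] = 6; t[11] = 39; t[12] = 16; t[13] = 37; t[14] = 0; t[15] = 32; t[16] = 1; t[17] = 40; t[18] = 24; t[19] = 19; t[20] = 20; t[21] = 28.
Since t[21] = t[1] = 28, the sequence is periodic with period 20.

20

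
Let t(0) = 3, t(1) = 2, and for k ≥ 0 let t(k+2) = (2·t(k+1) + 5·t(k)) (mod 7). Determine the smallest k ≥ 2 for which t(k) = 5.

Listing terms: t(0) = 3, t(1) = 2, t(2) = 5, t(3) = 6, t(4) = 2, t(5) = 6, t(6) = 1, t(7) = 4, t(8) = 6, t(9) = 4, t(10) = 3, t(11) = 5, t(12) = 4, t(13) = 5, t(14) = 2, t(15) = 1, t(16) = 5, t(17) = 1, t(18) = 6, t(19) = 3, t(20) = 1, t(21) = 3, t(22) = 4, t(23) = 2, t(24) = 3, t(25) = 2.
Since (t(24), t(25)) = (t(0), t(1)) = (3, 2) (two consecutive terms determine the rest), the sequence is periodic with period 24.
The value 5 first appears (with k ≥ 2) at t(2).

2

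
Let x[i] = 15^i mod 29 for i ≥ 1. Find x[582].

x[1] = 15,  x[2] = 22,  x[3] = 11,  x[4] = 20,  x[5] = 10,  x[6] = 5,  x[7] = 17,  x[8] = 23,  x[9] = 26,  x[10] = 13,  x[11] = 21,  x[12] = 25,  x[13] = 27,  x[14] = 28,  x[15] = 14,  x[16] = 7,  x[17] = 18,  x[18] = 9,  x[19] = 19,  x[20] = 24,  x[21] = 12,  x[22] = 6,  x[23] = 3,  x[24] = 16,  x[25] = 8,  x[26] = 4,  x[27] = 2,  x[28] = 1,  x[29] = 15.
Since x[29] = x[1] = 15, the sequence is periodic with period 28.
(582 - 1) mod 28 = 21, so x[582] = x[22] = 6.

6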